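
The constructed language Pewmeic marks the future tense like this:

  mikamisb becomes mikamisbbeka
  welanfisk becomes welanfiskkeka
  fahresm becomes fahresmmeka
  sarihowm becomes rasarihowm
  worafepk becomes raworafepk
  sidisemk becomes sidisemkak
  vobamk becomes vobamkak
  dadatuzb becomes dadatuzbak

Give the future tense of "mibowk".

ramibowk

fahresm and sarihowm both end in -m yet inflect differently (fahresmmeka, rasarihowm), so the final letter is not what conditions the rule; the second-to-last letter is.
"mibowk" has second-to-last letter 'w'. The one such stem in the data (sarihowm → rasarihowm) adds the prefix ra-, so the same rule applies.
So mibowk → ramibowk.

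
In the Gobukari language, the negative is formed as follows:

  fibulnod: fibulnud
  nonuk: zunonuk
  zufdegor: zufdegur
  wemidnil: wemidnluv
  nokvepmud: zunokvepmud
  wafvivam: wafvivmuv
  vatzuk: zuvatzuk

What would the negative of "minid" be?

minduv

fibulnod and nokvepmud both end in -d yet inflect differently (fibulnud, zunokvepmud), so the final letter is not what conditions the rule; the last vowel is.
"minid" has last vowel 'i'. The one such stem in the data (wemidnil → wemidnluv) deletes the last vowel and adds -uv (as does wafvivam), so the same rule applies.
The other patterns: stems whose last vowel is 'o' change the last vowel to 'u'; stems whose last vowel is 'u' add the prefix zu-.
So minid → minduv.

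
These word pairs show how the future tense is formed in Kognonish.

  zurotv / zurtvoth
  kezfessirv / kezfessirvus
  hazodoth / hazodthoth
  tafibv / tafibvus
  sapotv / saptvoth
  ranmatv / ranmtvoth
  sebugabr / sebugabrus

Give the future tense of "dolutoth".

ranmatv and tafibv both end in -v yet inflect differently (ranmtvoth, tafibvus), so the final letter is not what conditions the rule; the second-to-last letter is.
"dolutoth" has second-to-last letter 't'. The stems whose second-to-last letter is 't' (ranmatv → ranmtvoth, zurotv → zurtvoth, hazodoth → hazodthoth) delete the last vowel and add -oth.
The other pattern: stems whose second-to-last letter is 'b' or 'r' add -us.
So dolutoth → dolutthoth.

dolutthoth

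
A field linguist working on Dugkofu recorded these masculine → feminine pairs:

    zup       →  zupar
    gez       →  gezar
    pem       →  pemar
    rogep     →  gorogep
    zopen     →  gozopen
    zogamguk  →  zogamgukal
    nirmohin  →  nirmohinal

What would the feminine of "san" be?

sanar

zup and rogep both end in -p yet inflect differently (zupar, gorogep), so the final letter is not what conditions the rule; the number of vowels is.
"san" has 1 vowel. The stems with 1 vowel (zup → zupar, gez → gezar, pem → pemar) add -ar.
The other patterns: stems with 2 vowels add the prefix go-; stems with 3 vowels add -al.
So san → sanar.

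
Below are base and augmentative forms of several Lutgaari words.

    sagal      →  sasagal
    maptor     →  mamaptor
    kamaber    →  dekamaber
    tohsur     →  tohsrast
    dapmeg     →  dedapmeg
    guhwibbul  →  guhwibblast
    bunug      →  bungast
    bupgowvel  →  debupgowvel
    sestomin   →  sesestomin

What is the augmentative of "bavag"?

kamaber and tohsur both end in -r yet inflect differently (dekamaber, tohsrast), so the final letter is not what conditions the rule; the last vowel is.
"bavag" has last vowel 'a'. The one such stem in the data (sagal → sasagal) repeats the first consonant+vowel as a prefix (as do sestomin, maptor), so the same rule applies.
The other patterns: stems whose last vowel is 'e' add the prefix de-; stems whose last vowel is 'u' delete the last vowel and add -ast.
So bavag → babavag.

babavag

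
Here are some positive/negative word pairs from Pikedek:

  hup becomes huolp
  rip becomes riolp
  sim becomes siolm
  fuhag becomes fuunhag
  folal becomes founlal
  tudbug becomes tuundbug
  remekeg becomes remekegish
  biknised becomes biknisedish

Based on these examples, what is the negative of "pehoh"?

peunhoh

fuhag and remekeg both end in -g yet inflect differently (fuunhag, remekegish), so the final letter is not what conditions the rule; the number of vowels is.
"pehoh" has 2 vowels. The stems with 2 vowels (fuhag → fuunhag, folal → founlal, tudbug → tuundbug) insert -un- after the first vowel.
So pehoh → peunhoh.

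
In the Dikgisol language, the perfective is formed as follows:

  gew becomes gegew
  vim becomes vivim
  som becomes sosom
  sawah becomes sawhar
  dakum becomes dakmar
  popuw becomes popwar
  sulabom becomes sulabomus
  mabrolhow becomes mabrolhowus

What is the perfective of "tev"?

tetev

"tev" has 1 vowel. The stems with 1 vowel (gew → gegew, vim → vivim, som → sosom) repeat the first consonant+vowel as a prefix.
So tev → tetev.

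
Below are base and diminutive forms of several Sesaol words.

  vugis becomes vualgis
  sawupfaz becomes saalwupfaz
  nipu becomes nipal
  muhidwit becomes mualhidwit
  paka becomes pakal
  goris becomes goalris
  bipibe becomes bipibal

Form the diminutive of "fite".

paka and sawupfaz both have last vowel 'a' yet inflect differently (pakal, saalwupfaz), so the last vowel is not what conditions the rule; whether the stem ends in a vowel or a consonant is.
"fite" ends in a vowel. The stems ending in a vowel (nipu → nipal, paka → pakal, bipibe → bipibal) drop the final letter and add -al.
The other pattern: stems ending in a consonant insert -al- after the first vowel.
So fite → fital.

fital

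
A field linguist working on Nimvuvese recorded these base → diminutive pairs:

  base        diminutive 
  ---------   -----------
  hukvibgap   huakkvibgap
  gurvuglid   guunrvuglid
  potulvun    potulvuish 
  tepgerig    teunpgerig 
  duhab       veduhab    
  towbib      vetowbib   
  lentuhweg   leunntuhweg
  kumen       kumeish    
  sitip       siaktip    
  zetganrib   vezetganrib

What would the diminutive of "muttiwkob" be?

vemuttiwkob

zetganrib and sitip both have last vowel 'i' yet inflect differently (vezetganrib, siaktip), so the last vowel is not what conditions the rule; the final letter is.
"muttiwkob" ends in -b. The stems ending in -b (zetganrib → vezetganrib, duhab → veduhab, towbib → vetowbib) add the prefix ve-.
The other patterns: stems ending in -n drop the final letter and add -ish; stems ending in -p insert -ak- after the first vowel; stems ending in -d or -g insert -un- after the first vowel.
So muttiwkob → vemuttiwkob.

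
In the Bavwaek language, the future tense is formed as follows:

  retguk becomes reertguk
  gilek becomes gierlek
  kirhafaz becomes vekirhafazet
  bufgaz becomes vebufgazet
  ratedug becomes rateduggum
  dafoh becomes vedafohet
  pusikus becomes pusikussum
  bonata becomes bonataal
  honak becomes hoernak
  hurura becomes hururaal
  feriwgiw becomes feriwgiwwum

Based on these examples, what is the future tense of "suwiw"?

kirhafaz and honak both have last vowel 'a' yet inflect differently (vekirhafazet, hoernak), so the last vowel is not what conditions the rule; the final letter is.
"suwiw" ends in -w. The one such stem in the data (feriwgiw → feriwgiwwum) doubles the final consonant and adds -um (as do pusikus, ratedug), so the same rule applies.
So suwiw → suwiwwum.

suwiwwum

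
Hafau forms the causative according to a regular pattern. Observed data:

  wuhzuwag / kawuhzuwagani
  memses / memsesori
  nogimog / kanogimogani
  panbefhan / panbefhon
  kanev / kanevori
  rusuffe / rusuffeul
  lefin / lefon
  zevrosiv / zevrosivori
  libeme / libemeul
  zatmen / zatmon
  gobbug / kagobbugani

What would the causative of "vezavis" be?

vezavisori

"vezavis" ends in -s. The one such stem in the data (memses → memsesori) adds -ori, so the same rule applies.
So vezavis → vezavisori.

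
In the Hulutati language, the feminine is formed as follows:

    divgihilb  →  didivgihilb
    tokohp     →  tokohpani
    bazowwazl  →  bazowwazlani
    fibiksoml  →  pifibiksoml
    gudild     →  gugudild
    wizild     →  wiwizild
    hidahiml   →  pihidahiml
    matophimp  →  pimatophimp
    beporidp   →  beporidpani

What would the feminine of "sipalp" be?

hidahiml and bazowwazl both end in -l yet inflect differently (pihidahiml, bazowwazlani), so the final letter is not what conditions the rule; the second-to-last letter is.
"sipalp" has second-to-last letter 'l'. The stems whose second-to-last letter is 'l' (gudild → gugudild, wizild → wiwizild, divgihilb → didivgihilb) repeat the first consonant+vowel as a prefix.
So sipalp → sisipalp.

sisipalp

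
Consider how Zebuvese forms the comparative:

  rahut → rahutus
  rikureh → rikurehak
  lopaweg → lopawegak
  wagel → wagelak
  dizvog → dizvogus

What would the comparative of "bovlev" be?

"bovlev" has last vowel 'e'. The stems whose last vowel is 'e' (wagel → wagelak, lopaweg → lopawegak, rikureh → rikurehak) add -ak.
The other pattern: stems whose last vowel is 'o' or 'u' add -us.
So bovlev → bovlevak.

bovlevak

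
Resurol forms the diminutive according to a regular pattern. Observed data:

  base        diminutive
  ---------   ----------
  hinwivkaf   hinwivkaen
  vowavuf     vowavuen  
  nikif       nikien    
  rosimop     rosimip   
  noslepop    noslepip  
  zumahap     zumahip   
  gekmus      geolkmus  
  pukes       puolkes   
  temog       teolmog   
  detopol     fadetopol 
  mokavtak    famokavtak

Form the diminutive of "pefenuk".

hinwivkaf and zumahap both have last vowel 'a' yet inflect differently (hinwivkaen, zumahip), so the last vowel is not what conditions the rule; the final letter is.
"pefenuk" ends in -k. The one such stem in the data (mokavtak → famokavtak) adds the prefix fa-, so the same rule applies.
The other patterns: stems ending in -f drop the final letter and add -en; stems ending in -p change the last vowel to 'i'; stems ending in -g or -s insert -ol- after the first vowel.
So pefenuk → fapefenuk.

fapefenuk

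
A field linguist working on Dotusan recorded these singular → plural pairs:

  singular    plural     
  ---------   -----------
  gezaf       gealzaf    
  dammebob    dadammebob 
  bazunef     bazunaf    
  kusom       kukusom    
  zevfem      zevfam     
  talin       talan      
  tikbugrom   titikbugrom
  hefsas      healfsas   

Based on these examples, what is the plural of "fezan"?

fealzan

tikbugrom and zevfem both end in -m yet inflect differently (titikbugrom, zevfam), so the final letter is not what conditions the rule; the last vowel is.
"fezan" has last vowel 'a'. The stems whose last vowel is 'a' (gezaf → gealzaf, hefsas → healfsas) insert -al- after the first vowel.
So fezan → fealzan.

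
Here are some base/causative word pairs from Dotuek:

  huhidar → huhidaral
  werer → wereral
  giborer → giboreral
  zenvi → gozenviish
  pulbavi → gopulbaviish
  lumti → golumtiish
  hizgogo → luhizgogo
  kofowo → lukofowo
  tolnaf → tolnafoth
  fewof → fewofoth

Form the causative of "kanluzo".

huhidar and tolnaf both have last vowel 'a' yet inflect differently (huhidaral, tolnafoth), so the last vowel is not what conditions the rule; the final letter is.
"kanluzo" ends in -o. The stems ending in -o (hizgogo → luhizgogo, kofowo → lukofowo) add the prefix lu-.
The other patterns: stems ending in -r add -al; stems ending in -i add go- … -ish around the stem; stems ending in -f add -oth.
So kanluzo → lukanluzo.

lukanluzo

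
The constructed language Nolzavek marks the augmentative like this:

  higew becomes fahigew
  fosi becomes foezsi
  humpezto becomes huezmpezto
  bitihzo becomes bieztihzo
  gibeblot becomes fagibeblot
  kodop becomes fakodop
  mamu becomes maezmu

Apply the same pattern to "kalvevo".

kaezlvevo

"kalvevo" ends in a vowel. The stems ending in a vowel (bitihzo → bieztihzo, mamu → maezmu, humpezto → huezmpezto) insert -ez- after the first vowel.
So kalvevo → kaezlvevo.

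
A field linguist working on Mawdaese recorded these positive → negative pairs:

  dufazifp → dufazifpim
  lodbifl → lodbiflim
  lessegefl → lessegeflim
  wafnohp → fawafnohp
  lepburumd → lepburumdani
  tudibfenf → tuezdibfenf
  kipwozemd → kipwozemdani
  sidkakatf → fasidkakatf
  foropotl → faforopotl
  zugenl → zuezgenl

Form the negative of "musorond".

zugenl and lessegefl both end in -l yet inflect differently (zuezgenl, lessegeflim), so the final letter is not what conditions the rule; the second-to-last letter is.
"musorond" has second-to-last letter 'n'. The stems whose second-to-last letter is 'n' (zugenl → zuezgenl, tudibfenf → tuezdibfenf) insert -ez- after the first vowel.
So musorond → muezsorond.

muezsorond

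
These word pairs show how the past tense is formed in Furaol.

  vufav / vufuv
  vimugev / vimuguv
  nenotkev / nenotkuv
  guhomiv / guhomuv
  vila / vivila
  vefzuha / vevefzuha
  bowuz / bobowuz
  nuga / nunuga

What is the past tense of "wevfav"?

wevfuv

"wevfav" ends in -v. The stems ending in -v (vufav → vufuv, vimugev → vimuguv, nenotkev → nenotkuv) change the last vowel to 'u'.
So wevfav → wevfuv.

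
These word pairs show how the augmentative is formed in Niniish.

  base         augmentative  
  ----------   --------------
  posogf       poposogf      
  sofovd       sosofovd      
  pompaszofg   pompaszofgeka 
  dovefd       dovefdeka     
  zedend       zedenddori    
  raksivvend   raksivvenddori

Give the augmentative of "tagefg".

sofovd and dovefd both end in -d yet inflect differently (sosofovd, dovefdeka), so the final letter is not what conditions the rule; the second-to-last letter is.
"tagefg" has second-to-last letter 'f'. The stems whose second-to-last letter is 'f' (pompaszofg → pompaszofgeka, dovefd → dovefdeka) add -eka.
The other patterns: stems whose second-to-last letter is 'g' or 'v' repeat the first consonant+vowel as a prefix; stems whose second-to-last letter is 'n' double the final consonant and add -ori.
So tagefg → tagefgeka.

tagefgeka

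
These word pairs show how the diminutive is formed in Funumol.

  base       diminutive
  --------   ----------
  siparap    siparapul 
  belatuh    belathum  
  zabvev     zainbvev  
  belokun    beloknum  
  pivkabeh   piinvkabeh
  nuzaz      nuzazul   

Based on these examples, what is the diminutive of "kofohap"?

belatuh and pivkabeh both end in -h yet inflect differently (belathum, piinvkabeh), so the final letter is not what conditions the rule; the last vowel is.
"kofohap" has last vowel 'a'. The stems whose last vowel is 'a' (nuzaz → nuzazul, siparap → siparapul) add -ul.
So kofohap → kofohapul.

kofohapul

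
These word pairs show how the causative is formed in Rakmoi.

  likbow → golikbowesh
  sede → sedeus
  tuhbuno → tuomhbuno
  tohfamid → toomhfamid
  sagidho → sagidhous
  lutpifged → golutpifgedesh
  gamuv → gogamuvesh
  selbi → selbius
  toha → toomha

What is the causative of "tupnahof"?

"tupnahof" begins with t-. The stems beginning with t- (tuhbuno → tuomhbuno, toha → toomha, tohfamid → toomhfamid) insert -om- after the first vowel.
So tupnahof → tuompnahof.

tuompnahof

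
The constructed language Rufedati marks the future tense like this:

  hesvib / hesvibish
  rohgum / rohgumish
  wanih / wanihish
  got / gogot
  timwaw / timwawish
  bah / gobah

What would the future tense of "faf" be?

gofaf

bah and wanih both end in -h yet inflect differently (gobah, wanihish), so the final letter is not what conditions the rule; the number of vowels is.
"faf" has 1 vowel. The stems with 1 vowel (bah → gobah, got → gogot) add the prefix go-.
The other pattern: stems with 2 vowels add -ish.
So faf → gofaf.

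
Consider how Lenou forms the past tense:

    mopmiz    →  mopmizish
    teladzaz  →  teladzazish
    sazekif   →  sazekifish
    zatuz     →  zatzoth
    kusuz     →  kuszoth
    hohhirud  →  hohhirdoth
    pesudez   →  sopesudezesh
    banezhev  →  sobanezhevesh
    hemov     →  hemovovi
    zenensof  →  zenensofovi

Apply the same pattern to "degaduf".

"degaduf" has last vowel 'u'. The stems whose last vowel is 'u' (zatuz → zatzoth, kusuz → kuszoth, hohhirud → hohhirdoth) delete the last vowel and add -oth.
The other patterns: stems whose last vowel is 'a' or 'i' add -ish; stems whose last vowel is 'e' add so- … -esh around the stem; stems whose last vowel is 'o' add -ovi.
So degaduf → degadfoth.

degadfoth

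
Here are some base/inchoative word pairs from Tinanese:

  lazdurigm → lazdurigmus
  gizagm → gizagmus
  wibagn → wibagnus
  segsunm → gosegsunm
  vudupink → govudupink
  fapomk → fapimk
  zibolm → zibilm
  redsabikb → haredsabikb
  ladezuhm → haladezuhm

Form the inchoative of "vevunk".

lazdurigm and segsunm both end in -m yet inflect differently (lazdurigmus, gosegsunm), so the final letter is not what conditions the rule; the second-to-last letter is.
"vevunk" has second-to-last letter 'n'. The stems whose second-to-last letter is 'n' (segsunm → gosegsunm, vudupink → govudupink) add the prefix go-.
The other patterns: stems whose second-to-last letter is 'g' add -us; stems whose second-to-last letter is 'l' or 'm' change the last vowel to 'i'; stems whose second-to-last letter is 'h' or 'k' add the prefix ha-.
So vevunk → govevunk.

govevunk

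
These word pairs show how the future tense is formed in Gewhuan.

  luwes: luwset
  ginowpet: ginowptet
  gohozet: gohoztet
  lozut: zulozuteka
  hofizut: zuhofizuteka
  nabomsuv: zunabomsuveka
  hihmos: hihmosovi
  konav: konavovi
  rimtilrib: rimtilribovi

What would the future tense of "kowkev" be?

kowkvet

ginowpet and lozut both end in -t yet inflect differently (ginowptet, zulozuteka), so the final letter is not what conditions the rule; the last vowel is.
"kowkev" has last vowel 'e'. The stems whose last vowel is 'e' (luwes → luwset, ginowpet → ginowptet, gohozet → gohoztet) delete the last vowel and add -et.
The other patterns: stems whose last vowel is 'u' add zu- … -eka around the stem; stems whose last vowel is 'a', 'i' or 'o' add -ovi.
So kowkev → kowkvet.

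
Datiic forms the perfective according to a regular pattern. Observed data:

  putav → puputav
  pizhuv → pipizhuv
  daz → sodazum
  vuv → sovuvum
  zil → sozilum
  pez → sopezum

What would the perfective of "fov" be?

putav and vuv both end in -v yet inflect differently (puputav, sovuvum), so the final letter is not what conditions the rule; the number of vowels is.
"fov" has 1 vowel. The stems with 1 vowel (daz → sodazum, vuv → sovuvum, zil → sozilum) add so- … -um around the stem.
The other pattern: stems with 2 vowels repeat the first consonant+vowel as a prefix.
So fov → sofovum.

sofovum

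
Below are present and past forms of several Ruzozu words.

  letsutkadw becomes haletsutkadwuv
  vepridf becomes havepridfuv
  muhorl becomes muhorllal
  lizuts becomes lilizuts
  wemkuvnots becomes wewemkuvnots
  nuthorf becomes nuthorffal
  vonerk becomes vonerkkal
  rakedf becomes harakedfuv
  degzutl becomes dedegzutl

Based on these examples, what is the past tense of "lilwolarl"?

lilwolarllal

vepridf and nuthorf both end in -f yet inflect differently (havepridfuv, nuthorffal), so the final letter is not what conditions the rule; the second-to-last letter is.
"lilwolarl" has second-to-last letter 'r'. The stems whose second-to-last letter is 'r' (nuthorf → nuthorffal, vonerk → vonerkkal, muhorl → muhorllal) double the final consonant and add -al.
The other patterns: stems whose second-to-last letter is 't' repeat the first consonant+vowel as a prefix; stems whose second-to-last letter is 'd' add ha- … -uv around the stem.
So lilwolarl → lilwolarllal.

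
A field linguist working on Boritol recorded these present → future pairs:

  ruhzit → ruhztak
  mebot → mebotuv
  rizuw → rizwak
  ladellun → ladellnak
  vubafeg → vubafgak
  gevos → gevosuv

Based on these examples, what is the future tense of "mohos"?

mohosuv

"mohos" has last vowel 'o'. The stems whose last vowel is 'o' (gevos → gevosuv, mebot → mebotuv) add -uv.
So mohos → mohosuv.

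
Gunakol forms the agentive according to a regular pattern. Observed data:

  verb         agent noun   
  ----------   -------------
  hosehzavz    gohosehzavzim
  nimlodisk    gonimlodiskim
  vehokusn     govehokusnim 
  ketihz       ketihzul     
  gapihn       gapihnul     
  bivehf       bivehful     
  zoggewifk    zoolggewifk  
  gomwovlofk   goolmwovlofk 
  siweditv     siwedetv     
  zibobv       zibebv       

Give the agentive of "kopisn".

gokopisnim

hosehzavz and ketihz both end in -z yet inflect differently (gohosehzavzim, ketihzul), so the final letter is not what conditions the rule; the second-to-last letter is.
"kopisn" has second-to-last letter 's'. The stems whose second-to-last letter is 's' (nimlodisk → gonimlodiskim, vehokusn → govehokusnim) add go- … -im around the stem.
The other patterns: stems whose second-to-last letter is 'h' add -ul; stems whose second-to-last letter is 'f' insert -ol- after the first vowel; stems whose second-to-last letter is 'b' or 't' change the last vowel to 'e'.
So kopisn → gokopisnim.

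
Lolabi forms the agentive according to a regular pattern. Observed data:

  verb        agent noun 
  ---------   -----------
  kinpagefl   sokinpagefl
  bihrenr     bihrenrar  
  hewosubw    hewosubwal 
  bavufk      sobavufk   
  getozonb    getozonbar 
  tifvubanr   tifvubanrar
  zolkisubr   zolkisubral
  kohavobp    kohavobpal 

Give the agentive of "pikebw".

pikebwal

zolkisubr and bihrenr both end in -r yet inflect differently (zolkisubral, bihrenrar), so the final letter is not what conditions the rule; the second-to-last letter is.
"pikebw" has second-to-last letter 'b'. The stems whose second-to-last letter is 'b' (kohavobp → kohavobpal, hewosubw → hewosubwal, zolkisubr → zolkisubral) add -al.
The other patterns: stems whose second-to-last letter is 'f' add the prefix so-; stems whose second-to-last letter is 'n' add -ar.
So pikebw → pikebwal.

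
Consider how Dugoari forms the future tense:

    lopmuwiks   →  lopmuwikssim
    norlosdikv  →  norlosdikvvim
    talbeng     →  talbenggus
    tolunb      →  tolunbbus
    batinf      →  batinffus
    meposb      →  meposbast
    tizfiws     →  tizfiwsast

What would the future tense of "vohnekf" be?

vohnekffim

tolunb and meposb both end in -b yet inflect differently (tolunbbus, meposbast), so the final letter is not what conditions the rule; the second-to-last letter is.
"vohnekf" has second-to-last letter 'k'. The stems whose second-to-last letter is 'k' (lopmuwiks → lopmuwikssim, norlosdikv → norlosdikvvim) double the final consonant and add -im.
So vohnekf → vohnekffim.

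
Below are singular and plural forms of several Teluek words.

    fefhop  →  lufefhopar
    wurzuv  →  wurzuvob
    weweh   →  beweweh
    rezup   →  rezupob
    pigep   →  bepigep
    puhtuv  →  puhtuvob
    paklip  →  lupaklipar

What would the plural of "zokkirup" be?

rezup and pigep both end in -p yet inflect differently (rezupob, bepigep), so the final letter is not what conditions the rule; the last vowel is.
"zokkirup" has last vowel 'u'. The stems whose last vowel is 'u' (rezup → rezupob, wurzuv → wurzuvob, puhtuv → puhtuvob) add -ob.
The other patterns: stems whose last vowel is 'e' add the prefix be-; stems whose last vowel is 'i' or 'o' add lu- … -ar around the stem.
So zokkirup → zokkirupob.

zokkirupob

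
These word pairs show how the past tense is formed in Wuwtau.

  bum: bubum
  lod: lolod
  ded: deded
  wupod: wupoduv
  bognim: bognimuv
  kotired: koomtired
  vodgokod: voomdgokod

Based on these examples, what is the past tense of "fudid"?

lod and wupod both end in -d yet inflect differently (lolod, wupoduv), so the final letter is not what conditions the rule; the number of vowels is.
"fudid" has 2 vowels. The stems with 2 vowels (wupod → wupoduv, bognim → bognimuv) add -uv.
So fudid → fudiduv.

fudiduv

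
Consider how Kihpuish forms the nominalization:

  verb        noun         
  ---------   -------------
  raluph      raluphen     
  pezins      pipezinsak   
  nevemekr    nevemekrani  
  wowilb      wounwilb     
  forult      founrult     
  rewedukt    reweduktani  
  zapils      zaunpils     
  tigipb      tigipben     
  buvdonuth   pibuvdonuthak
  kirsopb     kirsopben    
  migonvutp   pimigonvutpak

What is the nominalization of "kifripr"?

kifripren

"kifripr" has second-to-last letter 'p'. The stems whose second-to-last letter is 'p' (kirsopb → kirsopben, raluph → raluphen, tigipb → tigipben) add -en.
So kifripr → kifripren.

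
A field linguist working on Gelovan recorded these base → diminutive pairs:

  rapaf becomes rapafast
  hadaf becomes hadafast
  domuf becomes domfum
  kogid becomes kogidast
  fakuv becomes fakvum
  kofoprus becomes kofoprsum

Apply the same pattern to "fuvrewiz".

"fuvrewiz" has last vowel 'i'. The one such stem in the data (kogid → kogidast) adds -ast, so the same rule applies.
So fuvrewiz → fuvrewizast.

fuvrewizast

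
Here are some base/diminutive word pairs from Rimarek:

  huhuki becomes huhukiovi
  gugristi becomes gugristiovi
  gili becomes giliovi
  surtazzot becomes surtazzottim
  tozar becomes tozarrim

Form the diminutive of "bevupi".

huhuki and surtazzot both have 3 vowels yet inflect differently (huhukiovi, surtazzottim), so the number of vowels is not what conditions the rule; the final letter is.
"bevupi" ends in -i. The stems ending in -i (huhuki → huhukiovi, gugristi → gugristiovi, gili → giliovi) add -ovi.
The other pattern: stems ending in -r or -t double the final consonant and add -im.
So bevupi → bevupiovi.

bevupiovi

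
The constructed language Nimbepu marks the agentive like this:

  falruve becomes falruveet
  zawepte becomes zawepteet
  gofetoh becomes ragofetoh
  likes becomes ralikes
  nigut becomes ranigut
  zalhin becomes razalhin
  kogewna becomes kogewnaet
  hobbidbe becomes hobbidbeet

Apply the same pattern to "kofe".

kofeet

falruve and likes both have last vowel 'e' yet inflect differently (falruveet, ralikes), so the last vowel is not what conditions the rule; whether the stem ends in a vowel or a consonant is.
"kofe" ends in a vowel. The stems ending in a vowel (falruve → falruveet, hobbidbe → hobbidbeet, zawepte → zawepteet) add -et.
The other pattern: stems ending in a consonant add the prefix ra-.
So kofe → kofeet.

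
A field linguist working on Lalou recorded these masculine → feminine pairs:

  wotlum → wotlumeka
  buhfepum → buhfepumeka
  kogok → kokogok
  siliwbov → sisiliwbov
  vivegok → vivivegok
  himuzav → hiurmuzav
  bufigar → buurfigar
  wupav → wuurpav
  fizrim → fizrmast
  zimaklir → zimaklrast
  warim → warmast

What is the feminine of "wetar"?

siliwbov and himuzav both end in -v yet inflect differently (sisiliwbov, hiurmuzav), so the final letter is not what conditions the rule; the last vowel is.
"wetar" has last vowel 'a'. The stems whose last vowel is 'a' (himuzav → hiurmuzav, bufigar → buurfigar, wupav → wuurpav) insert -ur- after the first vowel.
So wetar → weurtar.

weurtar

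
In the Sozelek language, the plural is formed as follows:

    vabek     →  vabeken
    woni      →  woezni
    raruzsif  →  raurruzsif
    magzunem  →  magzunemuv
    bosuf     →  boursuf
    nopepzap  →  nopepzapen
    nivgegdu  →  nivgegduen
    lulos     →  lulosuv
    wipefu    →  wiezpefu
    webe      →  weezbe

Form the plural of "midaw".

midawuv

wipefu and nivgegdu both end in -u yet inflect differently (wiezpefu, nivgegduen), so the final letter is not what conditions the rule; the first letter is.
"midaw" begins with m-. The one such stem in the data (magzunem → magzunemuv) adds -uv, so the same rule applies.
The other patterns: stems beginning with w- insert -ez- after the first vowel; stems beginning with b- or r- insert -ur- after the first vowel; stems beginning with n- or v- add -en.
So midaw → midawuv.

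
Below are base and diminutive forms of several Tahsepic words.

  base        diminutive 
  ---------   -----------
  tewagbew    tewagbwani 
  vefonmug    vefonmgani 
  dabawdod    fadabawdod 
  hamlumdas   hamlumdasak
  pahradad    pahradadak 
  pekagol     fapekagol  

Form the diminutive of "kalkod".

fakalkod

pahradad and dabawdod both end in -d yet inflect differently (pahradadak, fadabawdod), so the final letter is not what conditions the rule; the last vowel is.
"kalkod" has last vowel 'o'. The stems whose last vowel is 'o' (pekagol → fapekagol, dabawdod → fadabawdod) add the prefix fa-.
So kalkod → fakalkod.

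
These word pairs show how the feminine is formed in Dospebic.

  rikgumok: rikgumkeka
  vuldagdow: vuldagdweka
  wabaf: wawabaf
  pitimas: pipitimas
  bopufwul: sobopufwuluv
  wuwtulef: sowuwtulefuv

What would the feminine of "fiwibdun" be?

"fiwibdun" has last vowel 'u'. The one such stem in the data (bopufwul → sobopufwuluv) adds so- … -uv around the stem, so the same rule applies.
So fiwibdun → sofiwibdunuv.

sofiwibdunuv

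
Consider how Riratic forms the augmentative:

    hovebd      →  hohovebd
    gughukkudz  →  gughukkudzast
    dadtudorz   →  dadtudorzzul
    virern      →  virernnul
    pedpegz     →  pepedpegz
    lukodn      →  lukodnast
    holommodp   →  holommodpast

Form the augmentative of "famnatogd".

fafamnatogd

gughukkudz and dadtudorz both end in -z yet inflect differently (gughukkudzast, dadtudorzzul), so the final letter is not what conditions the rule; the second-to-last letter is.
"famnatogd" has second-to-last letter 'g'. The one such stem in the data (pedpegz → pepedpegz) repeats the first consonant+vowel as a prefix (as does hovebd), so the same rule applies.
The other patterns: stems whose second-to-last letter is 'd' add -ast; stems whose second-to-last letter is 'r' double the final consonant and add -ul.
So famnatogd → fafamnatogd.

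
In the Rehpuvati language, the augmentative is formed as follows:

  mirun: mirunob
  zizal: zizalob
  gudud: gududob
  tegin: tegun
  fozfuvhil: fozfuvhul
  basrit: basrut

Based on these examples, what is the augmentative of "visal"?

visalob

"visal" has last vowel 'a'. The one such stem in the data (zizal → zizalob) adds -ob, so the same rule applies.
So visal → visalob.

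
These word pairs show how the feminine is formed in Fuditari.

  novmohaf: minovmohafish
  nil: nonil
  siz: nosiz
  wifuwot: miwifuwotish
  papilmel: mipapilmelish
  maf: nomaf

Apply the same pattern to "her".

maf and novmohaf both end in -f yet inflect differently (nomaf, minovmohafish), so the final letter is not what conditions the rule; the number of vowels is.
"her" has 1 vowel. The stems with 1 vowel (siz → nosiz, nil → nonil, maf → nomaf) add the prefix no-.
So her → noher.

noher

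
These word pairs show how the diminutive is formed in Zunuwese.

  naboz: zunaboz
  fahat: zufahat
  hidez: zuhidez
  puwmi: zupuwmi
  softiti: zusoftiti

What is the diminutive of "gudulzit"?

zugudulzit

Every pair shown (naboz → zunaboz, fahat → zufahat, hidez → zuhidez, …) follows the same rule: add the prefix zu-.
So gudulzit → zugudulzit.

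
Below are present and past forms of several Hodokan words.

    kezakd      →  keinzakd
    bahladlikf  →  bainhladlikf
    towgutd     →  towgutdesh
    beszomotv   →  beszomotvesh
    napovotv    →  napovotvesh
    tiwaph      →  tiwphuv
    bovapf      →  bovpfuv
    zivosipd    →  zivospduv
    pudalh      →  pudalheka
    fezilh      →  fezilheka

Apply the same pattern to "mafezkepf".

mafezkpfuv

"mafezkepf" has second-to-last letter 'p'. The stems whose second-to-last letter is 'p' (tiwaph → tiwphuv, bovapf → bovpfuv, zivosipd → zivospduv) delete the last vowel and add -uv.
The other patterns: stems whose second-to-last letter is 'k' insert -in- after the first vowel; stems whose second-to-last letter is 't' add -esh; stems whose second-to-last letter is 'l' add -eka.
So mafezkepf → mafezkpfuv.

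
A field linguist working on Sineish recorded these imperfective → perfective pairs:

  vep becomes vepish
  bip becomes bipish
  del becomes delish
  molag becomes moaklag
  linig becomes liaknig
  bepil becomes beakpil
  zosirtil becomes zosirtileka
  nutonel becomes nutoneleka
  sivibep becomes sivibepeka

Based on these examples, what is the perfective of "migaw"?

miakgaw

del and bepil both end in -l yet inflect differently (delish, beakpil), so the final letter is not what conditions the rule; the number of vowels is.
"migaw" has 2 vowels. The stems with 2 vowels (molag → moaklag, linig → liaknig, bepil → beakpil) insert -ak- after the first vowel.
So migaw → miakgaw.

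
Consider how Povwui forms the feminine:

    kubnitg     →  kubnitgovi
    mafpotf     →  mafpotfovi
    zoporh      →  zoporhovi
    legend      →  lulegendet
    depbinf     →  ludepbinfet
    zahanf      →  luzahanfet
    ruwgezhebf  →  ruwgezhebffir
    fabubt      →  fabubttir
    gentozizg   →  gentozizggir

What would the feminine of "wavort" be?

wavortovi

"wavort" has second-to-last letter 'r'. The one such stem in the data (zoporh → zoporhovi) adds -ovi, so the same rule applies.
The other patterns: stems whose second-to-last letter is 'n' add lu- … -et around the stem; stems whose second-to-last letter is 'b' or 'z' double the final consonant and add -ir.
So wavort → wavortovi.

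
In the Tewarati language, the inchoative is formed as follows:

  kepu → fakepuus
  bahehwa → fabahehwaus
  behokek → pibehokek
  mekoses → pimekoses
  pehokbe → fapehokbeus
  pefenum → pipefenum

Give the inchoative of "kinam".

pehokbe and mekoses both have last vowel 'e' yet inflect differently (fapehokbeus, pimekoses), so the last vowel is not what conditions the rule; whether the stem ends in a vowel or a consonant is.
"kinam" ends in a consonant. The stems ending in a consonant (mekoses → pimekoses, pefenum → pipefenum, behokek → pibehokek) add the prefix pi-.
So kinam → pikinam.

pikinam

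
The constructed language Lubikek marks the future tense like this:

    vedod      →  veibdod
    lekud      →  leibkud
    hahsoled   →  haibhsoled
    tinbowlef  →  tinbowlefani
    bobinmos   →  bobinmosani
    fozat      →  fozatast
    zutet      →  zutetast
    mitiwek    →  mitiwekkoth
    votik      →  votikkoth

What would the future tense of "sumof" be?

hahsoled and tinbowlef both have last vowel 'e' yet inflect differently (haibhsoled, tinbowlefani), so the last vowel is not what conditions the rule; the final letter is.
"sumof" ends in -f. The one such stem in the data (tinbowlef → tinbowlefani) adds -ani, so the same rule applies.
The other patterns: stems ending in -d insert -ib- after the first vowel; stems ending in -t add -ast; stems ending in -k double the final consonant and add -oth.
So sumof → sumofani.

sumofani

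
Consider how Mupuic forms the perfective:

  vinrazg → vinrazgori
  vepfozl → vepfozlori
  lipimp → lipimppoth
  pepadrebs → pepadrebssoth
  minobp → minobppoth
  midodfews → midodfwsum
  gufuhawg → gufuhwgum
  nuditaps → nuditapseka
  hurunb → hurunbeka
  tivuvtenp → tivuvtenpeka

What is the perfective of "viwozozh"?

viwozozhori

pepadrebs and midodfews both end in -s yet inflect differently (pepadrebssoth, midodfwsum), so the final letter is not what conditions the rule; the second-to-last letter is.
"viwozozh" has second-to-last letter 'z'. The stems whose second-to-last letter is 'z' (vinrazg → vinrazgori, vepfozl → vepfozlori) add -ori.
So viwozozh → viwozozhori.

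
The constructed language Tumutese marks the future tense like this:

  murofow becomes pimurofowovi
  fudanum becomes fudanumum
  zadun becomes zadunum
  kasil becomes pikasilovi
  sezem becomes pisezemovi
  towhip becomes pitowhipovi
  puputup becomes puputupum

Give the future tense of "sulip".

puputup and towhip both end in -p yet inflect differently (puputupum, pitowhipovi), so the final letter is not what conditions the rule; the last vowel is.
"sulip" has last vowel 'i'. The stems whose last vowel is 'i' (towhip → pitowhipovi, kasil → pikasilovi) add pi- … -ovi around the stem.
So sulip → pisulipovi.

pisulipovi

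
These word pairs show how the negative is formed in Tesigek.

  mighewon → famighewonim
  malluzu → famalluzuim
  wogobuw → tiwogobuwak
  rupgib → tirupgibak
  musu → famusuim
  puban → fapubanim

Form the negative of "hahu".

fahahuim

musu and wogobuw both have last vowel 'u' yet inflect differently (famusuim, tiwogobuwak), so the last vowel is not what conditions the rule; the final letter is.
"hahu" ends in -u. The stems ending in -u (musu → famusuim, malluzu → famalluzuim) add fa- … -im around the stem.
So hahu → fahahuim.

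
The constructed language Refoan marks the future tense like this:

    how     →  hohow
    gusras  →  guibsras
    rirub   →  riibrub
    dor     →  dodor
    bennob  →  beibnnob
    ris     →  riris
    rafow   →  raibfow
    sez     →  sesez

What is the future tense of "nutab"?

how and rafow both end in -w yet inflect differently (hohow, raibfow), so the final letter is not what conditions the rule; the number of vowels is.
"nutab" has 2 vowels. The stems with 2 vowels (rafow → raibfow, bennob → beibnnob, rirub → riibrub) insert -ib- after the first vowel.
So nutab → nuibtab.

nuibtab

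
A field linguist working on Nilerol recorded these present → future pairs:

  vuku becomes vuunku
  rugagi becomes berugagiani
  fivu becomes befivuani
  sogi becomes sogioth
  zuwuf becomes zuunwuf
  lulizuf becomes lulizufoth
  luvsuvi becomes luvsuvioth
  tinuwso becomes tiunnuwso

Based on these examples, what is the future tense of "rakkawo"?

luvsuvi and rugagi both end in -i yet inflect differently (luvsuvioth, berugagiani), so the final letter is not what conditions the rule; the first letter is.
"rakkawo" begins with r-. The one such stem in the data (rugagi → berugagiani) adds be- … -ani around the stem, so the same rule applies.
So rakkawo → berakkawoani.

berakkawoani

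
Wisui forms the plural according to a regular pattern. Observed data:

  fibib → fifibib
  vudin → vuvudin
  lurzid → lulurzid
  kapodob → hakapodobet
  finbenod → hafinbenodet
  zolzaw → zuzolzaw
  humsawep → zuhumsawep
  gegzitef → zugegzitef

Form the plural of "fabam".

fibib and kapodob both end in -b yet inflect differently (fifibib, hakapodobet), so the final letter is not what conditions the rule; the last vowel is.
"fabam" has last vowel 'a'. The one such stem in the data (zolzaw → zuzolzaw) adds the prefix zu-, so the same rule applies.
The other patterns: stems whose last vowel is 'i' repeat the first consonant+vowel as a prefix; stems whose last vowel is 'o' add ha- … -et around the stem.
So fabam → zufabam.

zufabam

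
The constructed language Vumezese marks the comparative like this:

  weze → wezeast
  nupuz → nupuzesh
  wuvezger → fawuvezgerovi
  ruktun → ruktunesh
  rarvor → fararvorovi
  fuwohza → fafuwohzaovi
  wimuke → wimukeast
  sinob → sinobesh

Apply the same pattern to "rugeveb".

"rugeveb" ends in -b. The one such stem in the data (sinob → sinobesh) adds -esh, so the same rule applies.
The other patterns: stems ending in -e add -ast; stems ending in -a or -r add fa- … -ovi around the stem.
So rugeveb → rugevebesh.

rugevebesh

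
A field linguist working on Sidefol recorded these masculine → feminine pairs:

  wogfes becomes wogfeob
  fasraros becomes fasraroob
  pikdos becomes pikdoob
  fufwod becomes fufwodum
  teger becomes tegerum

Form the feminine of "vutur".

fasraros and fufwod both have last vowel 'o' yet inflect differently (fasraroob, fufwodum), so the last vowel is not what conditions the rule; the final letter is.
"vutur" ends in -r. The one such stem in the data (teger → tegerum) adds -um, so the same rule applies.
So vutur → vuturum.

vuturum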